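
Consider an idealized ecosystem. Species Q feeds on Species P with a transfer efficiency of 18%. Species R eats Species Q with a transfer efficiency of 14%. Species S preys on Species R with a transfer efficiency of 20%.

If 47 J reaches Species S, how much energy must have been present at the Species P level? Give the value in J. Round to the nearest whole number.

9325 J

Cumulative transfer efficiency: 0.18 × 0.14 × 0.2 = 0.00504
Species P energy = 47 / 0.00504 = 9325 J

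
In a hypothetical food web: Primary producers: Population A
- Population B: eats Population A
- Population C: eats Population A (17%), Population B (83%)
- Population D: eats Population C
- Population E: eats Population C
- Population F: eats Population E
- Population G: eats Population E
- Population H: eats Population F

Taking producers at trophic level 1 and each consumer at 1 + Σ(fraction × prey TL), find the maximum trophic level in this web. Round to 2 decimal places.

5.83

Population B: 1 + 1 = 2
Population C: 1 + (0.17×1 + 0.83×2) = 2.83
Population D: 1 + 2.83 = 3.83
Population E: 1 + 2.83 = 3.83
Population F: 1 + 3.83 = 4.83
Population G: 1 + 3.83 = 4.83
Population H: 1 + 4.83 = 5.83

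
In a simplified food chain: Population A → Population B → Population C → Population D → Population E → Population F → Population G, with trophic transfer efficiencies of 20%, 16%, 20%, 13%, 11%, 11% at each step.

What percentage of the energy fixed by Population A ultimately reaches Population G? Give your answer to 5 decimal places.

0.00101%

Product of link efficiencies: 0.2 × 0.16 × 0.2 × 0.13 × 0.11 × 0.11 = 0.0000100672
As a percentage: 0.0000100672 × 100 = 0.00101%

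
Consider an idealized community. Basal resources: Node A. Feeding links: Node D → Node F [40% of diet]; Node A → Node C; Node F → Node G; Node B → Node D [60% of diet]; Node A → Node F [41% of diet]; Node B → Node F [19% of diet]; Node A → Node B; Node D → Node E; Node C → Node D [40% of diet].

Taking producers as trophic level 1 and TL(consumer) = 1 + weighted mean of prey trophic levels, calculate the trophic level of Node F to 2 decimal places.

2.99

Node B: 1 + 1 = 2
Node C: 1 + 1 = 2
Node D: 1 + (0.4×2 + 0.6×2) = 3
Node E: 1 + 3 = 4
Node F: 1 + (0.19×2 + 0.4×3 + 0.41×1) = 2.99
Node G: 1 + 2.99 = 3.99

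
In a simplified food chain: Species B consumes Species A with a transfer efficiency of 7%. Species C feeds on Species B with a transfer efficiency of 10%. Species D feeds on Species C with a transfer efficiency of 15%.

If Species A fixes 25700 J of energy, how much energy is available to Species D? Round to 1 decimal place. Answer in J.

27.0 J

Species B: 25700 × 0.07 = 1799 J
Species C: 1799 × 0.1 = 179.9 J
Species D: 179.9 × 0.15 = 26.985 J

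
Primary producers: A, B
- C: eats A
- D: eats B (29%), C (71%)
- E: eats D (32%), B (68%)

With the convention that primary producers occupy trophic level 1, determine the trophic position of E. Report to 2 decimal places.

2.55

C: 1 + 1 = 2
D: 1 + (0.29×1 + 0.71×2) = 2.71
E: 1 + (0.32×2.71 + 0.68×1) = 2.5472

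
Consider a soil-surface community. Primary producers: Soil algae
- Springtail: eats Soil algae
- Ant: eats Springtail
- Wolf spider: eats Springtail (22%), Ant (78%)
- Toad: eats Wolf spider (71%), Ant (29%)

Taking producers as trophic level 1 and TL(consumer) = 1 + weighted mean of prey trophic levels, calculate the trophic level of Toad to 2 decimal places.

4.55

Springtail: 1 + 1 = 2
Ant: 1 + 2 = 3
Wolf spider: 1 + (0.22×2 + 0.78×3) = 3.78
Toad: 1 + (0.71×3.78 + 0.29×3) = 4.5538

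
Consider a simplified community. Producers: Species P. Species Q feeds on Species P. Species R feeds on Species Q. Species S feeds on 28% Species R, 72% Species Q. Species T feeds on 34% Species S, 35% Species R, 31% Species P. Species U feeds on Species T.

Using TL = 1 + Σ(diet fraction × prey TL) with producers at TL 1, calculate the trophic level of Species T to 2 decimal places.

Species Q: 1 + 1 = 2
Species R: 1 + 2 = 3
Species S: 1 + (0.28×3 + 0.72×2) = 3.28
Species T: 1 + (0.34×3.28 + 0.35×3 + 0.31×1) = 3.4752
Species U: 1 + 3.4752 = 4.4752

3.48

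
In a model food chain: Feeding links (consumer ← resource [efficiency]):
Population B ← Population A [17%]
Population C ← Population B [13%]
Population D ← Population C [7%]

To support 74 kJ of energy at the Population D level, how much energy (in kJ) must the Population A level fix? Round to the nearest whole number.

Cumulative transfer efficiency: 0.17 × 0.13 × 0.07 = 0.001547
Population A energy = 74 / 0.001547 = 47835 kJ

47835 kJ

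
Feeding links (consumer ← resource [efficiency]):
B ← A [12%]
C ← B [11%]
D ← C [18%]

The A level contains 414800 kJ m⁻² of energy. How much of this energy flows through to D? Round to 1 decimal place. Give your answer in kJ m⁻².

985.6 kJ m⁻²

B: 414800 × 0.12 = 49776 kJ m⁻²
C: 49776 × 0.11 = 5475.36 kJ m⁻²
D: 5475.36 × 0.18 = 985.5648 kJ m⁻²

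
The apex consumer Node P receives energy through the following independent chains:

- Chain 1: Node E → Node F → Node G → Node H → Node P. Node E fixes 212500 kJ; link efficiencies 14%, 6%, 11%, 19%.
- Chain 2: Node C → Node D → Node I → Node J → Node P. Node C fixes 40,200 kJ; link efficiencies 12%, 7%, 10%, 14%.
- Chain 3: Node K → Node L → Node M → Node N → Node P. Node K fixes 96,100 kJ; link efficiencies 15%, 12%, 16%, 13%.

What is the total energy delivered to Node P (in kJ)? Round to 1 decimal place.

Chain 1: 212500 × 0.14 × 0.06 × 0.11 × 0.19 = 37.3065 kJ
Chain 2: 40200 × 0.12 × 0.07 × 0.1 × 0.14 = 4.72752 kJ
Chain 3: 96100 × 0.15 × 0.12 × 0.16 × 0.13 = 35.97984 kJ
Total at Node P: 37.3065 + 4.72752 + 35.97984 = 78.01386 kJ

78.0 kJ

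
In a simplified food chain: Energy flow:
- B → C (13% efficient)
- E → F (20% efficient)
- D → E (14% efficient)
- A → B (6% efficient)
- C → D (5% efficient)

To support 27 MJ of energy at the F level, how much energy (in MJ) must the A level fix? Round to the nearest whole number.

Cumulative transfer efficiency: 0.06 × 0.13 × 0.05 × 0.14 × 0.2 = 0.00001092
A energy = 27 / 0.00001092 = 2472527 MJ

2472527 MJ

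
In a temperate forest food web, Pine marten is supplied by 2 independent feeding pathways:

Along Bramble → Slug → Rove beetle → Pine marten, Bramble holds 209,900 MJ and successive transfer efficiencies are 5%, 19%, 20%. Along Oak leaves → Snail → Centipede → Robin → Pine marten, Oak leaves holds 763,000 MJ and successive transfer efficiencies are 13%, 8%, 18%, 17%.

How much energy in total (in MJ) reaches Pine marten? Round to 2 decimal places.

Via Bramble: 209900 × 0.05 × 0.19 × 0.2 = 398.81 MJ
Via Oak leaves: 763000 × 0.13 × 0.08 × 0.18 × 0.17 = 242.81712 MJ
Total at Pine marten: 398.81 + 242.81712 = 641.62712 MJ

641.63 MJ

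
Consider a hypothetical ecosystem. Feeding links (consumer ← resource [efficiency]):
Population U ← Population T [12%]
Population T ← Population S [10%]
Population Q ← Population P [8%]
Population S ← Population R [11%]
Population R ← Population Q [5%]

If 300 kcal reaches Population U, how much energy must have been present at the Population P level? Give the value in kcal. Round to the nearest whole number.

Cumulative transfer efficiency: 0.08 × 0.05 × 0.11 × 0.1 × 0.12 = 0.00000528
Population P energy = 300 / 0.00000528 = 56818182 kcal

56818182 kcal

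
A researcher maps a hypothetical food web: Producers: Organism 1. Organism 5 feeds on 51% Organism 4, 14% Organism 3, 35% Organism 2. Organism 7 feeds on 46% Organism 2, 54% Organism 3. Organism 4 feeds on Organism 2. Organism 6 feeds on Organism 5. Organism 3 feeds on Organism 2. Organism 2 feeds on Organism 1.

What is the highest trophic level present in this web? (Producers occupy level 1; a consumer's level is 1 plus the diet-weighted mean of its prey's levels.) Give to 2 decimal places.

4.65

Organism 2: 1 + 1 = 2
Organism 3: 1 + 2 = 3
Organism 4: 1 + 2 = 3
Organism 5: 1 + (0.51×3 + 0.14×3 + 0.35×2) = 3.65
Organism 6: 1 + 3.65 = 4.65
Organism 7: 1 + (0.46×2 + 0.54×3) = 3.54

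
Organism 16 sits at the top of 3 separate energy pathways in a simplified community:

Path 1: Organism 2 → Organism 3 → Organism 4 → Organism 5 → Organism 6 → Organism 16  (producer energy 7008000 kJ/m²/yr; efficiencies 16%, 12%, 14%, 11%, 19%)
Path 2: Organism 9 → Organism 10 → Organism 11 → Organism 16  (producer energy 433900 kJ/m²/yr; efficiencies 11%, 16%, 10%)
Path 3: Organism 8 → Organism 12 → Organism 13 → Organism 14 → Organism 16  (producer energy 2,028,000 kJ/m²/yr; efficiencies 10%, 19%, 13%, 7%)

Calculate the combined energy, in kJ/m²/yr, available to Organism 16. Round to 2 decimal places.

Path 1: 7008000 × 0.16 × 0.12 × 0.14 × 0.11 × 0.19 = 393.7038336 kJ/m²/yr
Path 2: 433900 × 0.11 × 0.16 × 0.1 = 763.664 kJ/m²/yr
Path 3: 2028000 × 0.1 × 0.19 × 0.13 × 0.07 = 350.6412 kJ/m²/yr
Total at Organism 16: 393.7038336 + 763.664 + 350.6412 = 1508.0090336 kJ/m²/yr

1508.01 kJ/m²/yr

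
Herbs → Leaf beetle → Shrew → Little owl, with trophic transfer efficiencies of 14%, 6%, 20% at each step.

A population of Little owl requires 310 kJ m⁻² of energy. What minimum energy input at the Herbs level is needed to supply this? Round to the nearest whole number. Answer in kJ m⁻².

184524 kJ m⁻²

Cumulative transfer efficiency: 0.14 × 0.06 × 0.2 = 0.00168
Herbs energy = 310 / 0.00168 = 184524 kJ m⁻²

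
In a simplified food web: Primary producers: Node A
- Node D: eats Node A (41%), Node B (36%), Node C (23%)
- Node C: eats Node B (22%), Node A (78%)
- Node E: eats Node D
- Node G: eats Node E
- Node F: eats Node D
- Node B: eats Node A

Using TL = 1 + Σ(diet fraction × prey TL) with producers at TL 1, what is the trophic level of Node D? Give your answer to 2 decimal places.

Node B: 1 + 1 = 2
Node C: 1 + (0.22×2 + 0.78×1) = 2.22
Node D: 1 + (0.41×1 + 0.36×2 + 0.23×2.22) = 2.6406
Node E: 1 + 2.6406 = 3.6406
Node F: 1 + 2.6406 = 3.6406
Node G: 1 + 3.6406 = 4.6406

2.64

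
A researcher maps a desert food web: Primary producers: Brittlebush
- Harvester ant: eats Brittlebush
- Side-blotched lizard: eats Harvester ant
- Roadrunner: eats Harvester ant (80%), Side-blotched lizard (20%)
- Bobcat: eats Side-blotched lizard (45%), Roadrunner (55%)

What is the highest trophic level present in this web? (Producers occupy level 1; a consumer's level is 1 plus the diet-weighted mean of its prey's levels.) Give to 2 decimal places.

Harvester ant: 1 + 1 = 2
Side-blotched lizard: 1 + 2 = 3
Roadrunner: 1 + (0.8×2 + 0.2×3) = 3.2
Bobcat: 1 + (0.45×3 + 0.55×3.2) = 4.11

4.11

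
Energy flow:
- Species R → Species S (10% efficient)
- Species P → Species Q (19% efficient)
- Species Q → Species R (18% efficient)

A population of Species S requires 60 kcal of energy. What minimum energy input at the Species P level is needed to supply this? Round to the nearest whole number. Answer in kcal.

Cumulative transfer efficiency: 0.19 × 0.18 × 0.1 = 0.00342
Species P energy = 60 / 0.00342 = 17544 kcal

17544 kcal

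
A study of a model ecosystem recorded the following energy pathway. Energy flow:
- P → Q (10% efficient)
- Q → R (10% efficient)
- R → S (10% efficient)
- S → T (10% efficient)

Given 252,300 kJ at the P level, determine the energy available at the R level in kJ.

Q: 252300 × 0.1 = 25230 kJ
R: 25230 × 0.1 = 2523 kJ

2523 kJ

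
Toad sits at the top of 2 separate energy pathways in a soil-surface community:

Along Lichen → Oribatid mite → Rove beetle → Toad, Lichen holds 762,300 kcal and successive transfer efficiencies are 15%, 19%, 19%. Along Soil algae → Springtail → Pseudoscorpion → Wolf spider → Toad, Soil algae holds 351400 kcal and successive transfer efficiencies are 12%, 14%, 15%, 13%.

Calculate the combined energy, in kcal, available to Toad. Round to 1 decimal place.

4243.0 kcal

Via Lichen: 762300 × 0.15 × 0.19 × 0.19 = 4127.8545 kcal
Via Soil algae: 351400 × 0.12 × 0.14 × 0.15 × 0.13 = 115.11864 kcal
Total at Toad: 4127.8545 + 115.11864 = 4242.97314 kcal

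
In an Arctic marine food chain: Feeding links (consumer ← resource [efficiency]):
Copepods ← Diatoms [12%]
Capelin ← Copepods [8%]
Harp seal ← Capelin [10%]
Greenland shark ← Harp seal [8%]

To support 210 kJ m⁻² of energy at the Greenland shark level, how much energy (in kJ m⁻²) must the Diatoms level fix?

Cumulative transfer efficiency: 0.12 × 0.08 × 0.1 × 0.08 = 0.0000768
Diatoms energy = 210 / 0.0000768 = 2734375 kJ m⁻²

2734375 kJ m⁻²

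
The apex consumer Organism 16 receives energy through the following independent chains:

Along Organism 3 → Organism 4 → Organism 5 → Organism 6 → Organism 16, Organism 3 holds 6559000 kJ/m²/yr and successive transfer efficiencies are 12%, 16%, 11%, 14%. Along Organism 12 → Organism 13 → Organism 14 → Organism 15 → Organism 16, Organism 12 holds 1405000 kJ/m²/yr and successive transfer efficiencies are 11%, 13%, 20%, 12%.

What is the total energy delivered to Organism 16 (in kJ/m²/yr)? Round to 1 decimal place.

2421.6 kJ/m²/yr

Via Organism 3: 6559000 × 0.12 × 0.16 × 0.11 × 0.14 = 1939.36512 kJ/m²/yr
Via Organism 12: 1405000 × 0.11 × 0.13 × 0.2 × 0.12 = 482.196 kJ/m²/yr
Total at Organism 16: 1939.36512 + 482.196 = 2421.56112 kJ/m²/yr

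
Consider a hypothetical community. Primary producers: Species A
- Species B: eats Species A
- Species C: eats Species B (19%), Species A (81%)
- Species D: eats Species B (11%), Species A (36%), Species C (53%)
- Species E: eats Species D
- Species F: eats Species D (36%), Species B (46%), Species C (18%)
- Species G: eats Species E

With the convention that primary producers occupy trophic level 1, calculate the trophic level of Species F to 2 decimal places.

Species B: 1 + 1 = 2
Species C: 1 + (0.19×2 + 0.81×1) = 2.19
Species D: 1 + (0.11×2 + 0.36×1 + 0.53×2.19) = 2.7407
Species E: 1 + 2.7407 = 3.7407
Species F: 1 + (0.36×2.7407 + 0.46×2 + 0.18×2.19) = 3.300852
Species G: 1 + 3.7407 = 4.7407

3.30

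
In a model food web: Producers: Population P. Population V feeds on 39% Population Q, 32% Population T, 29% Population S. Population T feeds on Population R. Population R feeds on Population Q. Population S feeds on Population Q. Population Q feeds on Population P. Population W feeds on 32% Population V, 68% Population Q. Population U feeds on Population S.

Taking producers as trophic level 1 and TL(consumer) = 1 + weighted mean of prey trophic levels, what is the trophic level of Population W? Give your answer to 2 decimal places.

Population Q: 1 + 1 = 2
Population R: 1 + 2 = 3
Population S: 1 + 2 = 3
Population T: 1 + 3 = 4
Population U: 1 + 3 = 4
Population V: 1 + (0.39×2 + 0.32×4 + 0.29×3) = 3.93
Population W: 1 + (0.32×3.93 + 0.68×2) = 3.6176

3.62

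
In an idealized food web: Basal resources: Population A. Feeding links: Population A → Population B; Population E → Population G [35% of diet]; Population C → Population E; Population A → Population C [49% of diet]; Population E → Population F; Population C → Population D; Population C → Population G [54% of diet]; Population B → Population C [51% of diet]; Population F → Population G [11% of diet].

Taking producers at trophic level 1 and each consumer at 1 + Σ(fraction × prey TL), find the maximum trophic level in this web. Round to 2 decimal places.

4.51

Population B: 1 + 1 = 2
Population C: 1 + (0.49×1 + 0.51×2) = 2.51
Population D: 1 + 2.51 = 3.51
Population E: 1 + 2.51 = 3.51
Population F: 1 + 3.51 = 4.51
Population G: 1 + (0.35×3.51 + 0.54×2.51 + 0.11×4.51) = 4.08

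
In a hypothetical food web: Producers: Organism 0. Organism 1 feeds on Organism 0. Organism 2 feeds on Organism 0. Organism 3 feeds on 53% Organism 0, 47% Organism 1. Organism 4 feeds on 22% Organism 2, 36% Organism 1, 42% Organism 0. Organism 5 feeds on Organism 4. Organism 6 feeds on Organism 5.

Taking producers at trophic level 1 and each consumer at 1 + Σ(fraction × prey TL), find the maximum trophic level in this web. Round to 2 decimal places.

4.58

Organism 1: 1 + 1 = 2
Organism 2: 1 + 1 = 2
Organism 3: 1 + (0.53×1 + 0.47×2) = 2.47
Organism 4: 1 + (0.22×2 + 0.36×2 + 0.42×1) = 2.58
Organism 5: 1 + 2.58 = 3.58
Organism 6: 1 + 3.58 = 4.58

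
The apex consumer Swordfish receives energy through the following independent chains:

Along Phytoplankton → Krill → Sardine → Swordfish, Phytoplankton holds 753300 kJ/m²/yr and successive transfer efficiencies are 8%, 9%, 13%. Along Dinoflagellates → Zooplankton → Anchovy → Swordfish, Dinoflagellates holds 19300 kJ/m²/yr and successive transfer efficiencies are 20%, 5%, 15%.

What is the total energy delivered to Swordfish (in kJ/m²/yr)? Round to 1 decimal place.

Via Phytoplankton: 753300 × 0.08 × 0.09 × 0.13 = 705.0888 kJ/m²/yr
Via Dinoflagellates: 19300 × 0.2 × 0.05 × 0.15 = 28.95 kJ/m²/yr
Total at Swordfish: 705.0888 + 28.95 = 734.0388 kJ/m²/yr

734.0 kJ/m²/yr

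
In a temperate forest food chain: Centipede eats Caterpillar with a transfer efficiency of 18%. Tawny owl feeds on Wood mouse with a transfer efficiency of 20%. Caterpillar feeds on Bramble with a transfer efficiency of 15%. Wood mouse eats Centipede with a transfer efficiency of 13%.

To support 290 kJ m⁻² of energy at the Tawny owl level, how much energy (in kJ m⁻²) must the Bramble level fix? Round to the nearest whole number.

413105 kJ m⁻²

Cumulative transfer efficiency: 0.15 × 0.18 × 0.13 × 0.2 = 0.000702
Bramble energy = 290 / 0.000702 = 413105 kJ m⁻²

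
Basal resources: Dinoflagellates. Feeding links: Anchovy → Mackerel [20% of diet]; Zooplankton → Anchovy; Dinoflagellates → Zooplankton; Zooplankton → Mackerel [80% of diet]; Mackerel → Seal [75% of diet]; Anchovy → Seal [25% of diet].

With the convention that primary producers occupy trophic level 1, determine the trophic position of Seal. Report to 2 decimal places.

Zooplankton: 1 + 1 = 2
Anchovy: 1 + 2 = 3
Mackerel: 1 + (0.8×2 + 0.2×3) = 3.2
Seal: 1 + (0.25×3 + 0.75×3.2) = 4.15

4.15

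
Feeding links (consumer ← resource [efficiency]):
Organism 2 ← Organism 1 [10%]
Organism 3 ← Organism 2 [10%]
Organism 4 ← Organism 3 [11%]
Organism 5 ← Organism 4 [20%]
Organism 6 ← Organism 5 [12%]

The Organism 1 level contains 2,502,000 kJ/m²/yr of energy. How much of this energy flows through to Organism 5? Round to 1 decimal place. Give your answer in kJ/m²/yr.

550.4 kJ/m²/yr

Organism 2: 2502000 × 0.1 = 250200 kJ/m²/yr
Organism 3: 250200 × 0.1 = 25020 kJ/m²/yr
Organism 4: 25020 × 0.11 = 2752.2 kJ/m²/yr
Organism 5: 2752.2 × 0.2 = 550.44 kJ/m²/yr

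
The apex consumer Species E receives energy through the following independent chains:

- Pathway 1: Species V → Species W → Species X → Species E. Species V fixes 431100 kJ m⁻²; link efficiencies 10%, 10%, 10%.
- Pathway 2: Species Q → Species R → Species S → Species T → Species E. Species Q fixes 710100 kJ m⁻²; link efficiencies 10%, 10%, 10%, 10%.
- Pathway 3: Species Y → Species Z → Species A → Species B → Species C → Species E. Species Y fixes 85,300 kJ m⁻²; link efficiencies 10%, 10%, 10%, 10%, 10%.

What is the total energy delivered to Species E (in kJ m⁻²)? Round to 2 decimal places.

502.96 kJ m⁻²

Pathway 1: 431100 × 0.1 × 0.1 × 0.1 = 431.1 kJ m⁻²
Pathway 2: 710100 × 0.1 × 0.1 × 0.1 × 0.1 = 71.01 kJ m⁻²
Pathway 3: 85300 × 0.1 × 0.1 × 0.1 × 0.1 × 0.1 = 0.853 kJ m⁻²
Total at Species E: 431.1 + 71.01 + 0.853 = 502.963 kJ m⁻²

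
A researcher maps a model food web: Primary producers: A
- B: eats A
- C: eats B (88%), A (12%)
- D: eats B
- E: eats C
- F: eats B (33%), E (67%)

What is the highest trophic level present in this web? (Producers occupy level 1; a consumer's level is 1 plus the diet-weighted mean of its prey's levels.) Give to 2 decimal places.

4.26

B: 1 + 1 = 2
C: 1 + (0.88×2 + 0.12×1) = 2.88
D: 1 + 2 = 3
E: 1 + 2.88 = 3.88
F: 1 + (0.33×2 + 0.67×3.88) = 4.2596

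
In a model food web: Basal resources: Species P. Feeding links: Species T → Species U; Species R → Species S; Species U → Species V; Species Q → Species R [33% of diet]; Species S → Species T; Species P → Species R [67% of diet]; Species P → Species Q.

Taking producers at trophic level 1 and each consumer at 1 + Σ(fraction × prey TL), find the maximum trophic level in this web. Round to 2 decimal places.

6.33

Species Q: 1 + 1 = 2
Species R: 1 + (0.67×1 + 0.33×2) = 2.33
Species S: 1 + 2.33 = 3.33
Species T: 1 + 3.33 = 4.33
Species U: 1 + 4.33 = 5.33
Species V: 1 + 5.33 = 6.33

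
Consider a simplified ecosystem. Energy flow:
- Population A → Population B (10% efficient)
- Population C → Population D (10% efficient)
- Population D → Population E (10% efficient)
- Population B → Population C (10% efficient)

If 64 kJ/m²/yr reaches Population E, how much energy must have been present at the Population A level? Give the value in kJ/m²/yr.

640000 kJ/m²/yr

Cumulative transfer efficiency: 0.1 × 0.1 × 0.1 × 0.1 = 0.0001
Population A energy = 64 / 0.0001 = 640000 kJ/m²/yr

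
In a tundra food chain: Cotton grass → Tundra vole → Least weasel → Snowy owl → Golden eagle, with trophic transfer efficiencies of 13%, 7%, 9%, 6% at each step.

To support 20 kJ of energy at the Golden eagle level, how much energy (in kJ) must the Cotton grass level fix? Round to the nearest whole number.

Cumulative transfer efficiency: 0.13 × 0.07 × 0.09 × 0.06 = 0.00004914
Cotton grass energy = 20 / 0.00004914 = 407000 kJ

407000 kJ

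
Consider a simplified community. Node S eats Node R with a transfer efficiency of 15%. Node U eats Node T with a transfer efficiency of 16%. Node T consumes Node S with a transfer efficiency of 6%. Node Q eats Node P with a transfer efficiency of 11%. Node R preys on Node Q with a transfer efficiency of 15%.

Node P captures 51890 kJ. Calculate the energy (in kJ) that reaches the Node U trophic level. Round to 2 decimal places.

1.23 kJ

Node Q: 51890 × 0.11 = 5707.9 kJ
Node R: 5707.9 × 0.15 = 856.185 kJ
Node S: 856.185 × 0.15 = 128.42775 kJ
Node T: 128.42775 × 0.06 = 7.705665 kJ
Node U: 7.705665 × 0.16 = 1.2329064 kJ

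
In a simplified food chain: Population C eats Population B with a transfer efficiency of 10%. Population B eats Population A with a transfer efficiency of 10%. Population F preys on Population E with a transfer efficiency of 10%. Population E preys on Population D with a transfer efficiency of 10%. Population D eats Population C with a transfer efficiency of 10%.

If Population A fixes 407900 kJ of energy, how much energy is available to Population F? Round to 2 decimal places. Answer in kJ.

Population B: 407900 × 0.1 = 40790 kJ
Population C: 40790 × 0.1 = 4079 kJ
Population D: 4079 × 0.1 = 407.9 kJ
Population E: 407.9 × 0.1 = 40.79 kJ
Population F: 40.79 × 0.1 = 4.079 kJ

4.08 kJ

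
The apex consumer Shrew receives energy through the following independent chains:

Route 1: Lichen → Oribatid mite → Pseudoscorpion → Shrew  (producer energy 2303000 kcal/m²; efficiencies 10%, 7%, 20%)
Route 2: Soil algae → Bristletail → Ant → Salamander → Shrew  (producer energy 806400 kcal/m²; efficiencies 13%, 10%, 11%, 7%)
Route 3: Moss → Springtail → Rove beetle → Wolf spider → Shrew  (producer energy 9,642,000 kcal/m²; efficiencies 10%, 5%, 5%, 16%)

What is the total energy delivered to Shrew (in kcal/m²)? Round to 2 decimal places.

Route 1: 2303000 × 0.1 × 0.07 × 0.2 = 3224.2 kcal/m²
Route 2: 806400 × 0.13 × 0.1 × 0.11 × 0.07 = 80.72064 kcal/m²
Route 3: 9642000 × 0.1 × 0.05 × 0.05 × 0.16 = 385.68 kcal/m²
Total at Shrew: 3224.2 + 80.72064 + 385.68 = 3690.60064 kcal/m²

3690.60 kcal/m²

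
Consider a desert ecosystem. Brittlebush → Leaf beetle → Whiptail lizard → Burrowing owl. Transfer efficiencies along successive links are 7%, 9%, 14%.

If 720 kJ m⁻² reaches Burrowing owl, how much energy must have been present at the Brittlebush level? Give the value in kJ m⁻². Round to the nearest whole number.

Cumulative transfer efficiency: 0.07 × 0.09 × 0.14 = 0.000882
Brittlebush energy = 720 / 0.000882 = 816327 kJ m⁻²

816327 kJ m⁻²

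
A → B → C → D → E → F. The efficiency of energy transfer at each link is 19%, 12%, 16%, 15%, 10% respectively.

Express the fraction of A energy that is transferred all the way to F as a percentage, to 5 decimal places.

Product of link efficiencies: 0.19 × 0.12 × 0.16 × 0.15 × 0.1 = 0.00005472
As a percentage: 0.00005472 × 100 = 0.00547%

0.00547%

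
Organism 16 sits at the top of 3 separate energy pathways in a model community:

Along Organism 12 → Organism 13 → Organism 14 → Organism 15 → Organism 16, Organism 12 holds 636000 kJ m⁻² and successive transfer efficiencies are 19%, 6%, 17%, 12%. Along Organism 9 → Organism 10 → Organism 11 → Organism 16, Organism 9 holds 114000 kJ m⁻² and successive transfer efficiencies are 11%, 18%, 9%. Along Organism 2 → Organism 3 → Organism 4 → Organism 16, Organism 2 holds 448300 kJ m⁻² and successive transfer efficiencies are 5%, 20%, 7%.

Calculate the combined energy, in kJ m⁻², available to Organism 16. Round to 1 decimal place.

Via Organism 12: 636000 × 0.19 × 0.06 × 0.17 × 0.12 = 147.90816 kJ m⁻²
Via Organism 9: 114000 × 0.11 × 0.18 × 0.09 = 203.148 kJ m⁻²
Via Organism 2: 448300 × 0.05 × 0.2 × 0.07 = 313.81 kJ m⁻²
Total at Organism 16: 147.90816 + 203.148 + 313.81 = 664.86616 kJ m⁻²

664.9 kJ m⁻²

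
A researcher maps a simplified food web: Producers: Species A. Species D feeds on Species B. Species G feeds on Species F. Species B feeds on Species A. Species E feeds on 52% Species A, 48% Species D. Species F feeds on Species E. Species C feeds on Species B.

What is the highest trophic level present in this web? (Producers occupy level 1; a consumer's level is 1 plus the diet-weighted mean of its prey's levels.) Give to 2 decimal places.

Species B: 1 + 1 = 2
Species C: 1 + 2 = 3
Species D: 1 + 2 = 3
Species E: 1 + (0.52×1 + 0.48×3) = 2.96
Species F: 1 + 2.96 = 3.96
Species G: 1 + 3.96 = 4.96

4.96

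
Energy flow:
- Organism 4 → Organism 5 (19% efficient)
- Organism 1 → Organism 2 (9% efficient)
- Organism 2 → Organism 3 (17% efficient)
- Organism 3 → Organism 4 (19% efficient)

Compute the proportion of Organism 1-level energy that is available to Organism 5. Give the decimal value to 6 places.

0.000552

Product of link efficiencies: 0.09 × 0.17 × 0.19 × 0.19 = 0.00055233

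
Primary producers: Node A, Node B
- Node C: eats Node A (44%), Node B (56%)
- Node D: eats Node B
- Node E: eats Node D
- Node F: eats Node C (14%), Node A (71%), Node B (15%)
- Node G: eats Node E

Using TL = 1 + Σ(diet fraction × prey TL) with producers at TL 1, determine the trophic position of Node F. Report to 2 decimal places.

2.14

Node C: 1 + (0.44×1 + 0.56×1) = 2
Node D: 1 + 1 = 2
Node E: 1 + 2 = 3
Node F: 1 + (0.14×2 + 0.71×1 + 0.15×1) = 2.14
Node G: 1 + 3 = 4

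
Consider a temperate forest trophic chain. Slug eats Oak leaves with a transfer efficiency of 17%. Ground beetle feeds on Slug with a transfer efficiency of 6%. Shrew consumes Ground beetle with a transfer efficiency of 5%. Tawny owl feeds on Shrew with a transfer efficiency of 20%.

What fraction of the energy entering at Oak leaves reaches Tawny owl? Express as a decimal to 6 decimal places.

0.000102

Product of link efficiencies: 0.17 × 0.06 × 0.05 × 0.2 = 0.000102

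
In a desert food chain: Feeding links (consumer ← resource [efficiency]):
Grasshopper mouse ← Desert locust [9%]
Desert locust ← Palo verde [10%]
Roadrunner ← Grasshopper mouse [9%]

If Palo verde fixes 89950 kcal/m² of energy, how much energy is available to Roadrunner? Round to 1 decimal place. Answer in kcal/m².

Desert locust: 89950 × 0.1 = 8995 kcal/m²
Grasshopper mouse: 8995 × 0.09 = 809.55 kcal/m²
Roadrunner: 809.55 × 0.09 = 72.8595 kcal/m²

72.9 kcal/m²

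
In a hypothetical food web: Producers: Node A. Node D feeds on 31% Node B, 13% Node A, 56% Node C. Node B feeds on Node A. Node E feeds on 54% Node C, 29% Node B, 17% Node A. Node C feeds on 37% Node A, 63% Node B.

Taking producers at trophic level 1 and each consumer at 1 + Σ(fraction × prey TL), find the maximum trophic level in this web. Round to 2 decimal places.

Node B: 1 + 1 = 2
Node C: 1 + (0.37×1 + 0.63×2) = 2.63
Node D: 1 + (0.31×2 + 0.13×1 + 0.56×2.63) = 3.2228
Node E: 1 + (0.54×2.63 + 0.29×2 + 0.17×1) = 3.1702

3.22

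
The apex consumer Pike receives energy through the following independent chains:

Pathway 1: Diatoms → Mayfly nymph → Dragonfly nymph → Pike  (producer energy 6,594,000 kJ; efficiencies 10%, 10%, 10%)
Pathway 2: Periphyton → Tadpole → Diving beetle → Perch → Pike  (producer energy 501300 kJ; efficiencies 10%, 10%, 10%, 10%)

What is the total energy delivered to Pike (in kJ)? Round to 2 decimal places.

Pathway 1: 6594000 × 0.1 × 0.1 × 0.1 = 6594 kJ
Pathway 2: 501300 × 0.1 × 0.1 × 0.1 × 0.1 = 50.13 kJ
Total at Pike: 6594 + 50.13 = 6644.13 kJ

6644.13 kJ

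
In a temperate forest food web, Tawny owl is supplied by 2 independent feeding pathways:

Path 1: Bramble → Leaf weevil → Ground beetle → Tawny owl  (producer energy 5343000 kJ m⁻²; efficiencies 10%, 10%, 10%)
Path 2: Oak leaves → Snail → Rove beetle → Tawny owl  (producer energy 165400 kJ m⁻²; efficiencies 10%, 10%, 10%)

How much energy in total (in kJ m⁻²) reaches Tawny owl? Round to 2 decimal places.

5508.40 kJ m⁻²

Path 1: 5343000 × 0.1 × 0.1 × 0.1 = 5343 kJ m⁻²
Path 2: 165400 × 0.1 × 0.1 × 0.1 = 165.4 kJ m⁻²
Total at Tawny owl: 5343 + 165.4 = 5508.4 kJ m⁻²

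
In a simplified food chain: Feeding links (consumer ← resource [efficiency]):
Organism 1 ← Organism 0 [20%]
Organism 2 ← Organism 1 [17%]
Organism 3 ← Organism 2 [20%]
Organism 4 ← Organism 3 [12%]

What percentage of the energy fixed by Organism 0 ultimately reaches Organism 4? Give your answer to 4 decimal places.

0.0816%

Product of link efficiencies: 0.2 × 0.17 × 0.2 × 0.12 = 0.000816
As a percentage: 0.000816 × 100 = 0.0816%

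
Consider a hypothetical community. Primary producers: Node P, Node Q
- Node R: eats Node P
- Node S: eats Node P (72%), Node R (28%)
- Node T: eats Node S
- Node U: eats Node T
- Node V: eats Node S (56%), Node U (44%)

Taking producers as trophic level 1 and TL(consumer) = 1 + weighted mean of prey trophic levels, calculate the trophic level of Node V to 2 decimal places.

4.16

Node R: 1 + 1 = 2
Node S: 1 + (0.72×1 + 0.28×2) = 2.28
Node T: 1 + 2.28 = 3.28
Node U: 1 + 3.28 = 4.28
Node V: 1 + (0.56×2.28 + 0.44×4.28) = 4.16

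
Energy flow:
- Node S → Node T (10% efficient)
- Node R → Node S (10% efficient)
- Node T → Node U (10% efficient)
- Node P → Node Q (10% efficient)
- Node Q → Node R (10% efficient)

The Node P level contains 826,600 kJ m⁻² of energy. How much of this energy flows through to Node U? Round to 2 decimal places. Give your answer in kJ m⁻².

8.27 kJ m⁻²

Node Q: 826600 × 0.1 = 82660 kJ m⁻²
Node R: 82660 × 0.1 = 8266 kJ m⁻²
Node S: 8266 × 0.1 = 826.6 kJ m⁻²
Node T: 826.6 × 0.1 = 82.66 kJ m⁻²
Node U: 82.66 × 0.1 = 8.266 kJ m⁻²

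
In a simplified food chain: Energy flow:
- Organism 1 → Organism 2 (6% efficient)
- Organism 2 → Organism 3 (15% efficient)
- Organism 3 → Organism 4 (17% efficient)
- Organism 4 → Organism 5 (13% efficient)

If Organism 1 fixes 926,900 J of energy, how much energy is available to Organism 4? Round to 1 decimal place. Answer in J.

Organism 2: 926900 × 0.06 = 55614 J
Organism 3: 55614 × 0.15 = 8342.1 J
Organism 4: 8342.1 × 0.17 = 1418.157 J

1418.2 J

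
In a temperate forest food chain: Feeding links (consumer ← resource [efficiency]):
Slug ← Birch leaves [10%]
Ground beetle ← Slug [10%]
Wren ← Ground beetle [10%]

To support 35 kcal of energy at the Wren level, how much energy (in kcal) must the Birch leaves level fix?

35000 kcal

Cumulative transfer efficiency: 0.1 × 0.1 × 0.1 = 0.001
Birch leaves energy = 35 / 0.001 = 35000 kcal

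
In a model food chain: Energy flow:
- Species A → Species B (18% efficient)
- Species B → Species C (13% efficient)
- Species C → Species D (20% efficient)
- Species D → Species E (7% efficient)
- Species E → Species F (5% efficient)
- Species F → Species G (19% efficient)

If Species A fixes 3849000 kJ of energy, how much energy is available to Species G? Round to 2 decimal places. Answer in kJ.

Species B: 3849000 × 0.18 = 692820 kJ
Species C: 692820 × 0.13 = 90066.6 kJ
Species D: 90066.6 × 0.2 = 18013.32 kJ
Species E: 18013.32 × 0.07 = 1260.9324 kJ
Species F: 1260.9324 × 0.05 = 63.04662 kJ
Species G: 63.04662 × 0.19 = 11.9788578 kJ

11.98 kJ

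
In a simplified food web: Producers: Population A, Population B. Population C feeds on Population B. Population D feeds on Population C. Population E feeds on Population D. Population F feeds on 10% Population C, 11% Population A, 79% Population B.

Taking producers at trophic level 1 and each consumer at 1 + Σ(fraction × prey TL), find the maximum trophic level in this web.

Population C: 1 + 1 = 2
Population D: 1 + 2 = 3
Population E: 1 + 3 = 4
Population F: 1 + (0.1×2 + 0.11×1 + 0.79×1) = 2.1

4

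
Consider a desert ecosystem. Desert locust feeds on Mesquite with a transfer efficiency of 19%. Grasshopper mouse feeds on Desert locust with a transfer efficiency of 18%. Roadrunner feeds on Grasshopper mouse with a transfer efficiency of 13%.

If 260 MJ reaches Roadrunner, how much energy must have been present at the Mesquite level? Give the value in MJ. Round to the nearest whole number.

58480 MJ

Cumulative transfer efficiency: 0.19 × 0.18 × 0.13 = 0.004446
Mesquite energy = 260 / 0.004446 = 58480 MJ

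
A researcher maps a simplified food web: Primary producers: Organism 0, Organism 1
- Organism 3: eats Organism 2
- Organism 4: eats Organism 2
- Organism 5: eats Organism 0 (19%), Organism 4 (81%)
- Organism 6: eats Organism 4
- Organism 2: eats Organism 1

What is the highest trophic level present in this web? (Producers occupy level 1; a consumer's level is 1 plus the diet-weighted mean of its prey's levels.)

Organism 2: 1 + 1 = 2
Organism 3: 1 + 2 = 3
Organism 4: 1 + 2 = 3
Organism 5: 1 + (0.19×1 + 0.81×3) = 3.62
Organism 6: 1 + 3 = 4

4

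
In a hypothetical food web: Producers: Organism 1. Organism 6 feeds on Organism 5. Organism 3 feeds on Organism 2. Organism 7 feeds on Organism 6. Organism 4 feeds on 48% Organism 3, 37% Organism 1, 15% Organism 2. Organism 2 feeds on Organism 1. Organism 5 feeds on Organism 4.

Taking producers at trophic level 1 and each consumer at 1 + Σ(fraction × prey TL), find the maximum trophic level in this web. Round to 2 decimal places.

6.11

Organism 2: 1 + 1 = 2
Organism 3: 1 + 2 = 3
Organism 4: 1 + (0.48×3 + 0.37×1 + 0.15×2) = 3.11
Organism 5: 1 + 3.11 = 4.11
Organism 6: 1 + 4.11 = 5.11
Organism 7: 1 + 5.11 = 6.11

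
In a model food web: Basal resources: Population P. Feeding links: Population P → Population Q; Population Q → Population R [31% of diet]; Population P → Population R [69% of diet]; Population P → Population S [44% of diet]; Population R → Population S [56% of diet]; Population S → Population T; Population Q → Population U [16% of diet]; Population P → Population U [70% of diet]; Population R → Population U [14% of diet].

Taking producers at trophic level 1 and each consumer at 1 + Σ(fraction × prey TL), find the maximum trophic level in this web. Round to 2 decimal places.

3.73

Population Q: 1 + 1 = 2
Population R: 1 + (0.31×2 + 0.69×1) = 2.31
Population S: 1 + (0.44×1 + 0.56×2.31) = 2.7336
Population T: 1 + 2.7336 = 3.7336
Population U: 1 + (0.16×2 + 0.7×1 + 0.14×2.31) = 2.3434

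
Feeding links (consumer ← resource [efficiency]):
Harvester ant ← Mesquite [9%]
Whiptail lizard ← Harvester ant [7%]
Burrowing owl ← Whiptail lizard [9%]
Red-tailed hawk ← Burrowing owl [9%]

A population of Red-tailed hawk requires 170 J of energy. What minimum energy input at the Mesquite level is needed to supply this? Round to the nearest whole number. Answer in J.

3331374 J

Cumulative transfer efficiency: 0.09 × 0.07 × 0.09 × 0.09 = 0.00005103
Mesquite energy = 170 / 0.00005103 = 3331374 J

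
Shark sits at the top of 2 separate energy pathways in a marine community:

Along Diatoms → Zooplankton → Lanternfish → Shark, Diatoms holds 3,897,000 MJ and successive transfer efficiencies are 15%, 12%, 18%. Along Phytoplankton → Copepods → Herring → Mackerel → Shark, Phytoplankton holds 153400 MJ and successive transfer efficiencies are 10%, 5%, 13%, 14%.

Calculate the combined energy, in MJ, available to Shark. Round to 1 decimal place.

12640.2 MJ

Via Diatoms: 3897000 × 0.15 × 0.12 × 0.18 = 12626.28 MJ
Via Phytoplankton: 153400 × 0.1 × 0.05 × 0.13 × 0.14 = 13.9594 MJ
Total at Shark: 12626.28 + 13.9594 = 12640.2394 MJ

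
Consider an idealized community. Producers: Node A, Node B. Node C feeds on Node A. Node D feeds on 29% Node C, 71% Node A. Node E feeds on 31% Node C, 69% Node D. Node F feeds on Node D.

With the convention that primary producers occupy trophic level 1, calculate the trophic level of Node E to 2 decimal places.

Node C: 1 + 1 = 2
Node D: 1 + (0.29×2 + 0.71×1) = 2.29
Node E: 1 + (0.31×2 + 0.69×2.29) = 3.2001
Node F: 1 + 2.29 = 3.29

3.20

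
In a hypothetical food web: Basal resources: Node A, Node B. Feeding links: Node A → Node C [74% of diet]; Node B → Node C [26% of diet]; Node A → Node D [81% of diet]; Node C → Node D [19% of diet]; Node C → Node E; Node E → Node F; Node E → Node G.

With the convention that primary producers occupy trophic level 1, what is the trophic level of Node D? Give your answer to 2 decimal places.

2.19

Node C: 1 + (0.74×1 + 0.26×1) = 2
Node D: 1 + (0.81×1 + 0.19×2) = 2.19
Node E: 1 + 2 = 3
Node F: 1 + 3 = 4
Node G: 1 + 3 = 4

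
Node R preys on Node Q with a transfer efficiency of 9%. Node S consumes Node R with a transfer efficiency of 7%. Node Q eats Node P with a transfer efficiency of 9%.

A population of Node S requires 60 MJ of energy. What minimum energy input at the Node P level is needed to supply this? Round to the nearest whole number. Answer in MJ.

105820 MJ

Cumulative transfer efficiency: 0.09 × 0.09 × 0.07 = 0.000567
Node P energy = 60 / 0.000567 = 105820 MJ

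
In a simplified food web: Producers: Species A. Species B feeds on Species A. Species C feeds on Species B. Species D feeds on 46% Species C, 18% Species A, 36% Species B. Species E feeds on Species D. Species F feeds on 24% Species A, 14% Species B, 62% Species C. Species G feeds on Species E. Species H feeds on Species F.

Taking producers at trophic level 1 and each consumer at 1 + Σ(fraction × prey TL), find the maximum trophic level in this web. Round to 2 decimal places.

5.28

Species B: 1 + 1 = 2
Species C: 1 + 2 = 3
Species D: 1 + (0.46×3 + 0.18×1 + 0.36×2) = 3.28
Species E: 1 + 3.28 = 4.28
Species F: 1 + (0.24×1 + 0.14×2 + 0.62×3) = 3.38
Species G: 1 + 4.28 = 5.28
Species H: 1 + 3.38 = 4.38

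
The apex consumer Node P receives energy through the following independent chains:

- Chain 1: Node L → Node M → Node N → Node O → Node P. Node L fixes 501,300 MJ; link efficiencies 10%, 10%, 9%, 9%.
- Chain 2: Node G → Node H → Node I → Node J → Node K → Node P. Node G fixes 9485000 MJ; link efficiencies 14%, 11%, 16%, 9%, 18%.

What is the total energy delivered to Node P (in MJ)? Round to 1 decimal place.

Chain 1: 501300 × 0.1 × 0.1 × 0.09 × 0.09 = 40.6053 MJ
Chain 2: 9485000 × 0.14 × 0.11 × 0.16 × 0.09 × 0.18 = 378.610848 MJ
Total at Node P: 40.6053 + 378.610848 = 419.216148 MJ

419.2 MJ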